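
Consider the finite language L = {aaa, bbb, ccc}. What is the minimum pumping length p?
p = 4

For a finite language L, the pumping lemma holds vacuously if p > max|s| for s ∈ L.

The longest string in L = {aaa, bbb, ccc} has length 3.
If p = 4, then no string s ∈ L has |s| ≥ p, so the condition is vacuously true.

The minimum pumping length is p = 4.

Why no smaller p works: for any p ≤ 3, the longest string s ∈ L has |s| = 3 ≥ p, so it would
have to be pumpable; but pumping up (i = 2, 3, ...) produces ever longer strings, which cannot all lie in the
finite language L. So the pumping property fails for every p ≤ 3.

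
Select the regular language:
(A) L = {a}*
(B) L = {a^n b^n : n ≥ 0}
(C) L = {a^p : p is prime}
(A) {a}*

(A) L = {a}* is regular.

This can be recognized by a finite automaton (DFA/NFA).
Regular expressions like {a}* define regular languages.

The other choices are not regular:
- {a^p : p is prime}: After pumping, the length becomes composite
- {a^n b^n : n ≥ 0}: After pumping, the number of a's and b's become unequal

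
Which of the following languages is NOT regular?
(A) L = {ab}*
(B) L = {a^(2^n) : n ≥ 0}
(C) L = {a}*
(B) {a^(2^n) : n ≥ 0}

(B) L = {a^(2^n) : n ≥ 0} is NOT regular.

The pumping lemma can be used to prove this:
After pumping, length is no longer a power of 2

The other languages are regular because they can be recognized by finite automata.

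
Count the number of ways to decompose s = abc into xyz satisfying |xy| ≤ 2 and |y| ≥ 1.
3

For s = 'abc' with pumping length p = 2:

Constraints: |xy| ≤ 2, |y| > 0

Valid decompositions (|xy| ≤ p, |y| ≥ 1):
  • x='', y='a', z='bc'
  • x='a', y='b', z='c'
  • x='', y='ab', z='c'

Total count: 3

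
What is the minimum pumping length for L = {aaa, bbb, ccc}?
p = 4

For a finite language L, the pumping lemma holds vacuously if p > max|s| for s ∈ L.

The longest string in L = {aaa, bbb, ccc} has length 3.
If p = 4, then no string s ∈ L has |s| ≥ p, so the condition is vacuously true.

The minimum pumping length is p = 4.

Why no smaller p works: for any p ≤ 3, the longest string s ∈ L has |s| = 3 ≥ p, so it would
have to be pumpable; but pumping up (i = 2, 3, ...) produces ever longer strings, which cannot all lie in the
finite language L. So the pumping property fails for every p ≤ 3.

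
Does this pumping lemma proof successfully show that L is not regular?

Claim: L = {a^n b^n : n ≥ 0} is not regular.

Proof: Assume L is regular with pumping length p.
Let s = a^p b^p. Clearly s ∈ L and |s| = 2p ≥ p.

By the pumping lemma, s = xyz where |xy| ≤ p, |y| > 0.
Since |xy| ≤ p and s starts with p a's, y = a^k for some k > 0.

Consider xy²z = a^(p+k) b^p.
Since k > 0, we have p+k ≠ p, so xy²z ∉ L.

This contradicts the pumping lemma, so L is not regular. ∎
The proof is correct.

This proof is valid because:
1. The string s = a^p b^p is correctly in L
2. The decomposition analysis is correct: y must consist only of a's
3. The contradiction is valid: pumping increases a's but not b's
4. The conclusion follows logically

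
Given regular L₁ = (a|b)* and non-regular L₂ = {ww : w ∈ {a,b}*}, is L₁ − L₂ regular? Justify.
No — L₁ − L₂ is not regular.

L₁ − L₂ is the complement of {ww} within {a,b}*. If it were regular, its complement {ww} would be regular as well (regular languages are closed under complement) — contradiction. So L₁ − L₂ is not regular.

Note that the bare facts "L₁ regular, L₂ non-regular" do not settle the question by themselves: the closure of regular languages under ∪, ∩, complement and difference applies only when BOTH operands are regular. With a non-regular operand the result can come out regular or non-regular depending on the specific languages, so one has to work out L₁ − L₂ for this particular pair, as above.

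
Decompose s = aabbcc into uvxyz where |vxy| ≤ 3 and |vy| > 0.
u='aa', v='b', x='b', y='c', z='c'

For s = aabbcc with pumping length p = 3:

One valid decomposition:
- u = 'aa'
- v = 'b'
- x = 'b'
- y = 'c'
- z = 'c'

Verification:
- uvxyz = 'aa' + 'b' + 'b' + 'c' + 'c' = aabbcc ✓
- |vxy| = |'bbc'| = 3 ≤ 3 ✓
- |vy| = |'bc'| = 2 > 0 ✓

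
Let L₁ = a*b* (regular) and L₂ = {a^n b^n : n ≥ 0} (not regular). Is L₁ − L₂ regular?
No — L₁ − L₂ is not regular.

a*b* − {a^n b^n} = {a^n b^m : n ≠ m}. If this were regular, then its complement intersected with a*b*, namely {a^n b^n : n ≥ 0}, would be regular too (closure under complement and intersection) — contradiction. So L₁ − L₂ is not regular.

Note that the bare facts "L₁ regular, L₂ non-regular" do not settle the question by themselves: the closure of regular languages under ∪, ∩, complement and difference applies only when BOTH operands are regular. With a non-regular operand the result can come out regular or non-regular depending on the specific languages, so one has to work out L₁ − L₂ for this particular pair, as above.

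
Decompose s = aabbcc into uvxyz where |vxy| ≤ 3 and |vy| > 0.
u='aa', v='b', x='b', y='c', z='c'

For s = aabbcc with pumping length p = 3:

One valid decomposition:
- u = 'aa'
- v = 'b'
- x = 'b'
- y = 'c'
- z = 'c'

Verification:
- uvxyz = 'aa' + 'b' + 'b' + 'c' + 'c' = aabbcc ✓
- |vxy| = |'bbc'| = 3 ≤ 3 ✓
- |vy| = |'bc'| = 2 > 0 ✓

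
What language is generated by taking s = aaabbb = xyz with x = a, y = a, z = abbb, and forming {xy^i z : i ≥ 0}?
{xy^i z : i ≥ 0} = {a^(2+i) b^3 : i ≥ 0} = {aabbb, aaabbb, aaaabbb, ...}

With x = a, y = a, z = abbb: Starting with aaabbb and pumping the second 'a', we get strings with 2+i a's followed by 3 b's for i = 0, 1, 2, ...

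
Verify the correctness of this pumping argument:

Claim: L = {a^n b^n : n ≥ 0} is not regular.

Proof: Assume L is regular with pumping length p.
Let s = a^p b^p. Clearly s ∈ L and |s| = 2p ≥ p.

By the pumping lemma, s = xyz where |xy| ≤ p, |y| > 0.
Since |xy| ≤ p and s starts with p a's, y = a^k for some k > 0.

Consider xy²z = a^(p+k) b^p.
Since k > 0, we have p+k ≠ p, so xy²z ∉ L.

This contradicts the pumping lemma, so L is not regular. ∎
The proof is correct.

This proof is valid because:
1. The string s = a^p b^p is correctly in L
2. The decomposition analysis is correct: y must consist only of a's
3. The contradiction is valid: pumping increases a's but not b's
4. The conclusion follows logically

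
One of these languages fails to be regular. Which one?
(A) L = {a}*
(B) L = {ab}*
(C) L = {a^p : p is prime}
(C) {a^p : p is prime}

(C) L = {a^p : p is prime} is NOT regular.

The pumping lemma can be used to prove this:
After pumping, the length becomes composite

The other languages are regular because they can be recognized by finite automata.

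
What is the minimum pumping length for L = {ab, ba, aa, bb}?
p = 3

For a finite language L, the pumping lemma holds vacuously if p > max|s| for s ∈ L.

The longest string in L = {ab, ba, aa, bb} has length 2.
If p = 3, then no string s ∈ L has |s| ≥ p, so the condition is vacuously true.

The minimum pumping length is p = 3.

Why no smaller p works: for any p ≤ 2, the longest string s ∈ L has |s| = 2 ≥ p, so it would
have to be pumpable; but pumping up (i = 2, 3, ...) produces ever longer strings, which cannot all lie in the
finite language L. So the pumping property fails for every p ≤ 2.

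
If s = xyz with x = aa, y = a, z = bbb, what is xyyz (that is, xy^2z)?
aaaabbb

Given x = 'aa', y = 'a', z = 'bbb' and i = 2:

xy^2z = x + y·y·...·y (2 times) + z
       = 'aa' + 'a'^2 + 'bbb'
       = 'aa' + 'aa' + 'bbb'
       = 'aaaabbb'

The pumped string is 'aaaabbb' with length 7.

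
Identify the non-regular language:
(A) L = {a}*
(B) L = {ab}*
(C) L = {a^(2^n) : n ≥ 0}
(C) {a^(2^n) : n ≥ 0}

(C) L = {a^(2^n) : n ≥ 0} is NOT regular.

The pumping lemma can be used to prove this:
After pumping, length is no longer a power of 2

The other languages are regular because they can be recognized by finite automata.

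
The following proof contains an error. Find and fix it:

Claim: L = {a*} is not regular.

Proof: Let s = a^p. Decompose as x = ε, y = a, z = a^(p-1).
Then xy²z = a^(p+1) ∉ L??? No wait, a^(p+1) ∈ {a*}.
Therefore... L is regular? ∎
Error: The proof attempts to show a*  is not regular, but a* IS regular!

Correction: a* is a regular language (recognized by a simple DFA with one accepting state and self-loop on 'a'). The pumping lemma can only prove non-regularity, not regularity. For regular languages, pumping always works.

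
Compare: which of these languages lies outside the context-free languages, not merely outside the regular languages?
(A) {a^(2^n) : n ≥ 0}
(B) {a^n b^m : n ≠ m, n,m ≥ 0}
(A) {a^(2^n) : n ≥ 0}

(A) {a^(2^n) : n ≥ 0} requires the CFL pumping lemma.

- {a^n b^m : n ≠ m, n,m ≥ 0} is context-free (but not regular)
  • Can be shown non-regular with the regular pumping lemma
  • After pumping a's, we can make n = m

- {a^(2^n) : n ≥ 0} is NOT context-free
  • Requires the CFL pumping lemma to prove
  • Gaps between powers of 2 grow exponentially

The CFL pumping lemma is "stronger" in that it can prove non-membership
in the larger class of context-free languages.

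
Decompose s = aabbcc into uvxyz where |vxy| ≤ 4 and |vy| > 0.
u='a', v='a', x='bb', y='c', z='c'

For s = aabbcc with pumping length p = 4:

One valid decomposition:
- u = 'a'
- v = 'a'
- x = 'bb'
- y = 'c'
- z = 'c'

Verification:
- uvxyz = 'a' + 'a' + 'bb' + 'c' + 'c' = aabbcc ✓
- |vxy| = |'abbc'| = 4 ≤ 4 ✓
- |vy| = |'ac'| = 2 > 0 ✓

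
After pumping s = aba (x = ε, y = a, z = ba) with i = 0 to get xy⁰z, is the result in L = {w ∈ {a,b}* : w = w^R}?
No

xy⁰z = ε · ε · ba = ba.
ba reversed is ab ≠ ba, so it is not a palindrome and is not in L.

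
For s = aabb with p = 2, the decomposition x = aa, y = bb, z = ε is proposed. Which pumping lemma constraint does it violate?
Violated: |xy| ≤ p

The decomposition x = aa, y = bb, z = ε for s = aabb with p = 2
violates the constraint: |xy| ≤ p

|xy| = |aabb| = 4 > 2 = p. The decomposition puts too many characters in xy.

Pumping lemma constraints:
1. xyz = s (decomposition is valid)
2. |xy| ≤ p
3. |y| > 0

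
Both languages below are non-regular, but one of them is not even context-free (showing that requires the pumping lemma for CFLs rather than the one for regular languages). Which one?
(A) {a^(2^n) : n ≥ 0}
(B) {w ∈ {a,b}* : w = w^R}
(A) {a^(2^n) : n ≥ 0}

(A) {a^(2^n) : n ≥ 0} requires the CFL pumping lemma.

- {w ∈ {a,b}* : w = w^R} is context-free (but not regular)
  • Can be shown non-regular with the regular pumping lemma
  • After pumping, the string is no longer symmetric

- {a^(2^n) : n ≥ 0} is NOT context-free
  • Requires the CFL pumping lemma to prove
  • Gaps between powers of 2 grow exponentially

The CFL pumping lemma is "stronger" in that it can prove non-membership
in the larger class of context-free languages.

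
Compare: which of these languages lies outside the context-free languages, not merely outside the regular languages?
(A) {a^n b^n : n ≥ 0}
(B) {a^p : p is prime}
(B) {a^p : p is prime}

(B) {a^p : p is prime} requires the CFL pumping lemma.

- {a^n b^n : n ≥ 0} is context-free (but not regular)
  • Can be shown non-regular with the regular pumping lemma
  • After pumping, the number of a's and b's become unequal

- {a^p : p is prime} is NOT context-free
  • Requires the CFL pumping lemma to prove
  • The CFL pumping lemma also fails because prime gaps are unbounded

The CFL pumping lemma is "stronger" in that it can prove non-membership
in the larger class of context-free languages.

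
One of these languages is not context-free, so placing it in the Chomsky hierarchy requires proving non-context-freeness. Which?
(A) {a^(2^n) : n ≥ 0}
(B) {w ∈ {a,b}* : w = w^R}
(A) {a^(2^n) : n ≥ 0}

(A) {a^(2^n) : n ≥ 0} requires the CFL pumping lemma.

- {w ∈ {a,b}* : w = w^R} is context-free (but not regular)
  • Can be shown non-regular with the regular pumping lemma
  • After pumping, the string is no longer symmetric

- {a^(2^n) : n ≥ 0} is NOT context-free
  • Requires the CFL pumping lemma to prove
  • Gaps between powers of 2 grow exponentially

The CFL pumping lemma is "stronger" in that it can prove non-membership
in the larger class of context-free languages.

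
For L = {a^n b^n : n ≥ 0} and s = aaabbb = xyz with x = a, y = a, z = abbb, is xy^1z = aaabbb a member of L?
Yes

xy¹z = a · a · abbb = aaabbb.
aaabbb = a^3 b^3 has equal counts (3 = 3), so it is in L.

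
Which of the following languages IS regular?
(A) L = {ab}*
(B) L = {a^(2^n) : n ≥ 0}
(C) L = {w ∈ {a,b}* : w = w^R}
(A) {ab}*

(A) L = {ab}* is regular.

This can be recognized by a finite automaton (DFA/NFA).
Regular expressions like {ab}* define regular languages.

The other choices are not regular:
- {a^(2^n) : n ≥ 0}: After pumping, length is no longer a power of 2
- {w ∈ {a,b}* : w = w^R}: After pumping, the string is no longer symmetric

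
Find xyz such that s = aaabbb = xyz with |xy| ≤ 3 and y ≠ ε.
x = '', y = 'a', z = 'aabbb'

For s = aaabbb and p = 3, one valid decomposition is:
- x = '' (length 0)
- y = 'a' (length 1)
- z = 'aabbb' (length 5)

Verification:
- xyz = '' + 'a' + 'aabbb' = aaabbb ✓
- |xy| = 1 ≤ 3 ✓
- |y| = 1 > 0 ✓

All pumping lemma constraints are satisfied.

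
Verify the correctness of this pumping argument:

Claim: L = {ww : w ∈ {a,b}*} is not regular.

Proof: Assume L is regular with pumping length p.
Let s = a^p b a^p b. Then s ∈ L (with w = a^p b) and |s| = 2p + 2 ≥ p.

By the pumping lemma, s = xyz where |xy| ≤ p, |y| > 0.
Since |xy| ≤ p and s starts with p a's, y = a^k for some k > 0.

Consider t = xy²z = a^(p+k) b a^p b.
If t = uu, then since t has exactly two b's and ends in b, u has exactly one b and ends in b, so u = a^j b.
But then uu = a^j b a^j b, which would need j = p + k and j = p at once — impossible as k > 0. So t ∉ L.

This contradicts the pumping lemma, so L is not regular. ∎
The proof is correct.

This proof is valid because:
1. s = a^p b a^p b is in L and is chosen in terms of p, so |s| ≥ p holds for every p
2. The decomposition analysis is correct: |xy| ≤ p forces y to lie inside the leading a's
3. The contradiction is valid: the argument shows a^(p+k) b a^p b cannot be split into two equal halves
4. The conclusion follows logically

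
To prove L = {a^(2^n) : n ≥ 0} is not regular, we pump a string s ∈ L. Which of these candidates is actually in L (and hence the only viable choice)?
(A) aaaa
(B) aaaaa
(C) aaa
(A) aaaa

The pumping lemma is applied to a string s that lies in L, so first check membership of each option:
- (A) aaaa has length 4 = 2^2, so it is in L ✓
- (B) aaaaa has length 5, strictly between 2^2 = 4 and 2^3 = 8, so it is not in L ✗
- (C) aaa has length 3, strictly between 2^1 = 2 and 2^2 = 4, so it is not in L ✗

Only (A) aaaa is in L, so it is the only candidate that could play the role of s.
(In a complete proof one picks s in terms of the pumping length p so that |s| ≥ p is guaranteed; a fixed string like aaaa illustrates the shape of such an s.)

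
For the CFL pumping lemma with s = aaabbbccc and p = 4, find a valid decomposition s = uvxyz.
u='aa', v='a', x='bb', y='b', z='ccc'

For s = aaabbbccc with pumping length p = 4:

One valid decomposition:
- u = 'aa'
- v = 'a'
- x = 'bb'
- y = 'b'
- z = 'ccc'

Verification:
- uvxyz = 'aa' + 'a' + 'bb' + 'b' + 'ccc' = aaabbbccc ✓
- |vxy| = |'abbb'| = 4 ≤ 4 ✓
- |vy| = |'ab'| = 2 > 0 ✓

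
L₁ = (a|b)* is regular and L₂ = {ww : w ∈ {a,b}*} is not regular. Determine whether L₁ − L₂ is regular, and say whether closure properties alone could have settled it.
No — L₁ − L₂ is not regular.

L₁ − L₂ is the complement of {ww} within {a,b}*. If it were regular, its complement {ww} would be regular as well (regular languages are closed under complement) — contradiction. So L₁ − L₂ is not regular.

Note that the bare facts "L₁ regular, L₂ non-regular" do not settle the question by themselves: the closure of regular languages under ∪, ∩, complement and difference applies only when BOTH operands are regular. With a non-regular operand the result can come out regular or non-regular depending on the specific languages, so one has to work out L₁ − L₂ for this particular pair, as above.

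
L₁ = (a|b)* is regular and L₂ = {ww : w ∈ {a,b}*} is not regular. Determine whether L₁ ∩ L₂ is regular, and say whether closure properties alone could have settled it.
No — L₁ ∩ L₂ is not regular.

(a|b)* is all strings over {a,b}, so L₁ ∩ L₂ = {ww : w ∈ {a,b}*} = L₂ itself, which is not regular (pump s = a^p b a^p b).

Note that the bare facts "L₁ regular, L₂ non-regular" do not settle the question by themselves: the closure of regular languages under ∪, ∩, complement and difference applies only when BOTH operands are regular. With a non-regular operand the result can come out regular or non-regular depending on the specific languages, so one has to work out L₁ ∩ L₂ for this particular pair, as above.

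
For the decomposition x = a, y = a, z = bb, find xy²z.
aaabb

Given x = 'a', y = 'a', z = 'bb' and i = 2:

xy^2z = x + y·y·...·y (2 times) + z
       = 'a' + 'a'^2 + 'bb'
       = 'a' + 'aa' + 'bb'
       = 'aaabb'

The pumped string is 'aaabb' with length 5.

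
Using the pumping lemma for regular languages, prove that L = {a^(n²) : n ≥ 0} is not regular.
Assume for contradiction that L is regular, and let p ≥ 1 be the pumping length given by the pumping lemma.
Choose s = a^(p²). Then s ∈ L and |s| = p² ≥ p.
By the pumping lemma, s = xyz for some x, y, z with |xy| ≤ p, |y| ≥ 1, and xy^i z ∈ L for every i ≥ 0.
Here y = a^k for some k with 1 ≤ k ≤ |xy| ≤ p.

Take i = 2: |xy²z| = p² + k.
Now p² < p² + k ≤ p² + p < p² + 2p + 1 = (p + 1)².
So |xy²z| lies strictly between the consecutive squares p² and (p + 1)², hence is not a perfect square, and xy²z ∉ L.

This contradicts the pumping lemma, which requires xy^i z ∈ L for all i ≥ 0.
Hence L = {a^(n²) : n ≥ 0} is not regular. ∎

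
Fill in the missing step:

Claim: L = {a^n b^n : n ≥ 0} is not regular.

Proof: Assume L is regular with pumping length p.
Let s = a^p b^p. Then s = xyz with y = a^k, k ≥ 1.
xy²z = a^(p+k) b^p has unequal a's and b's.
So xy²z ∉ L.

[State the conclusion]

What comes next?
This contradicts the pumping lemma for regular languages,
which guarantees xy^i z ∈ L for all i ≥ 0.

Since our assumption that L is regular leads to a contradiction,
we conclude that L = {a^n b^n : n ≥ 0} is NOT regular. ∎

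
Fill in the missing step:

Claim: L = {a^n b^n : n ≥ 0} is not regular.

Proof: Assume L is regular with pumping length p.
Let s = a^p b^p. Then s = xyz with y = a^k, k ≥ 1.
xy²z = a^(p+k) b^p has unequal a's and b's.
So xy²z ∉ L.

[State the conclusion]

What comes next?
This contradicts the pumping lemma for regular languages,
which guarantees xy^i z ∈ L for all i ≥ 0.

Since our assumption that L is regular leads to a contradiction,
we conclude that L = {a^n b^n : n ≥ 0} is NOT regular. ∎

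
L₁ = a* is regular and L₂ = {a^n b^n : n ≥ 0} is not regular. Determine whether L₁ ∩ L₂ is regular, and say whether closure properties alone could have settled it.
Yes — L₁ ∩ L₂ is regular.

A string of a* contains no b's, and the only string of {a^n b^n} with no b's is ε (n = 0). So L₁ ∩ L₂ = {ε}, a finite language, which is regular.

Note that the bare facts "L₁ regular, L₂ non-regular" do not settle the question by themselves: the closure of regular languages under ∪, ∩, complement and difference applies only when BOTH operands are regular. With a non-regular operand the result can come out regular or non-regular depending on the specific languages, so one has to work out L₁ ∩ L₂ for this particular pair, as above.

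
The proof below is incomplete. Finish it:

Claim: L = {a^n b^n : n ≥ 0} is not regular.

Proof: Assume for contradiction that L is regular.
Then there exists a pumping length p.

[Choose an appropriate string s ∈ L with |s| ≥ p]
s = a^p b^p

This string is in L (has equal a's and b's) and has length 2p ≥ p.
Any decomposition xyz with |xy| ≤ p means y consists only of a's,
so pumping will unbalance the counts.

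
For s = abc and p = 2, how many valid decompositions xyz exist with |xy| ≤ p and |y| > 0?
3

For s = 'abc' with pumping length p = 2:

Constraints: |xy| ≤ 2, |y| > 0

Valid decompositions (|xy| ≤ p, |y| ≥ 1):
  • x='', y='a', z='bc'
  • x='a', y='b', z='c'
  • x='', y='ab', z='c'

Total count: 3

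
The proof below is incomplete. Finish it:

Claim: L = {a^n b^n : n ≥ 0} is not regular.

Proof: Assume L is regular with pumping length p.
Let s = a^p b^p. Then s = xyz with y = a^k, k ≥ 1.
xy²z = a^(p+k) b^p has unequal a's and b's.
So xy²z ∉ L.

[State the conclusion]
This contradicts the pumping lemma for regular languages,
which guarantees xy^i z ∈ L for all i ≥ 0.

Since our assumption that L is regular leads to a contradiction,
we conclude that L = {a^n b^n : n ≥ 0} is NOT regular. ∎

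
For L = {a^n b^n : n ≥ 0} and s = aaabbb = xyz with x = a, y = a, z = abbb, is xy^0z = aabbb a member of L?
No

xy⁰z = a · ε · abbb = aabbb.
aabbb has 2 a's and 3 b's; 2 ≠ 3, so it is not in L.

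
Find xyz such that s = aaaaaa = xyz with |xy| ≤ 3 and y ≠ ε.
x = 'a', y = 'a', z = 'aaaa'

For s = aaaaaa and p = 3, one valid decomposition is:
- x = 'a' (length 1)
- y = 'a' (length 1)
- z = 'aaaa' (length 4)

Verification:
- xyz = 'a' + 'a' + 'aaaa' = aaaaaa ✓
- |xy| = 2 ≤ 3 ✓
- |y| = 1 > 0 ✓

All pumping lemma constraints are satisfied.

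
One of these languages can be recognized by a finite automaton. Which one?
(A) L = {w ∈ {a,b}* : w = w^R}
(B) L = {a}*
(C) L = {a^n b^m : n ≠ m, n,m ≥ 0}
(B) {a}*

(B) L = {a}* is regular.

This can be recognized by a finite automaton (DFA/NFA).
Regular expressions like {a}* define regular languages.

The other choices are not regular:
- {w ∈ {a,b}* : w = w^R}: After pumping, the string is no longer symmetric
- {a^n b^m : n ≠ m, n,m ≥ 0}: After pumping a's, we can make n = m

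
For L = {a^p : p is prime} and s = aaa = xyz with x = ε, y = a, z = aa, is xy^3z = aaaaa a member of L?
Yes

xy³z = ε · aaa · aa = aaaaa.
aaaaa has length 5, which is prime, so it is in L.
(A single pumped string landing in L is not a contradiction by itself; a non-regularity proof needs some i for which xy^i z ∉ L, for every admissible decomposition.)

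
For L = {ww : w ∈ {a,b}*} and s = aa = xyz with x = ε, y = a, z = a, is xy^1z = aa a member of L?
Yes

xy¹z = ε · a · a = aa.
aa splits into halves a · a, which are equal, so it is in L (w = a).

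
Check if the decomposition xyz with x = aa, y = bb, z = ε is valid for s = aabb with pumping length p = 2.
Violated: |xy| ≤ p

The decomposition x = aa, y = bb, z = ε for s = aabb with p = 2
violates the constraint: |xy| ≤ p

|xy| = |aabb| = 4 > 2 = p. The decomposition puts too many characters in xy.

Pumping lemma constraints:
1. xyz = s (decomposition is valid)
2. |xy| ≤ p
3. |y| > 0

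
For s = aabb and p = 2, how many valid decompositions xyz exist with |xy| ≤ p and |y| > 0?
3

For s = 'aabb' with pumping length p = 2:

Constraints: |xy| ≤ 2, |y| > 0

Valid decompositions (|xy| ≤ p, |y| ≥ 1):
  • x='', y='a', z='abb'
  • x='a', y='a', z='bb'
  • x='', y='aa', z='bb'

Total count: 3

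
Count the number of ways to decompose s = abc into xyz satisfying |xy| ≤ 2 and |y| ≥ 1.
3

For s = 'abc' with pumping length p = 2:

Constraints: |xy| ≤ 2, |y| > 0

Valid decompositions (|xy| ≤ p, |y| ≥ 1):
  • x='', y='a', z='bc'
  • x='a', y='b', z='c'
  • x='', y='ab', z='c'

Total count: 3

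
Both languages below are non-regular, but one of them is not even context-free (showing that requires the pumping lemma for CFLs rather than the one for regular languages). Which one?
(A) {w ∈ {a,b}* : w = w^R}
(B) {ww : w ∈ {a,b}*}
(B) {ww : w ∈ {a,b}*}

(B) {ww : w ∈ {a,b}*} requires the CFL pumping lemma.

- {w ∈ {a,b}* : w = w^R} is context-free (but not regular)
  • Can be shown non-regular with the regular pumping lemma
  • After pumping, the string is no longer symmetric

- {ww : w ∈ {a,b}*} is NOT context-free
  • Requires the CFL pumping lemma to prove
  • Cannot verify equality of two arbitrary substrings

The CFL pumping lemma is "stronger" in that it can prove non-membership
in the larger class of context-free languages.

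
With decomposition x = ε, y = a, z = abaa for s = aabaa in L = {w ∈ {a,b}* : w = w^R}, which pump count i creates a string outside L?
i = 0

xy⁰z = ε · ε · abaa = abaa; abaa reversed is aaba ≠ abaa, so it is not a palindrome and is not in L.
(Other choices also work, e.g. i = 2, 3; only i = 1 is guaranteed to stay in L since xy¹z = s.)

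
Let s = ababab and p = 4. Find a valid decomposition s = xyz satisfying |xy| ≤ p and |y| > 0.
x = '', y = 'aba', z = 'bab'

For s = ababab and p = 4, one valid decomposition is:
- x = '' (length 0)
- y = 'aba' (length 3)
- z = 'bab' (length 3)

Verification:
- xyz = '' + 'aba' + 'bab' = ababab ✓
- |xy| = 3 ≤ 4 ✓
- |y| = 3 > 0 ✓

All pumping lemma constraints are satisfied.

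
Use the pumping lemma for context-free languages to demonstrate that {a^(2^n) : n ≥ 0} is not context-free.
Assume for contradiction that L is context-free, and let p ≥ 1 be the pumping length given by the pumping lemma for CFLs.
Choose s = a^(2^p). Then s ∈ L and |s| = 2^p ≥ p.
By the CFL pumping lemma, s = uvxyz for some u, v, x, y, z with |vxy| ≤ p, |vy| ≥ 1, and uv^i xy^i z ∈ L for every i ≥ 0.
All symbols are a's, so only lengths matter: let k = |vy|, with 1 ≤ k ≤ |vxy| ≤ p < 2^p.

Take i = 2: |uv²xy²z| = 2^p + k, and 2^p < 2^p + k < 2^p + 2^p = 2^(p+1).
So the length lies strictly between consecutive powers of two and is not a power of 2; uv²xy²z ∉ L.

This contradicts the CFL pumping lemma, which requires uv^i xy^i z ∈ L for all i ≥ 0.
Hence L = {a^(2^n) : n ≥ 0} is not context-free. ∎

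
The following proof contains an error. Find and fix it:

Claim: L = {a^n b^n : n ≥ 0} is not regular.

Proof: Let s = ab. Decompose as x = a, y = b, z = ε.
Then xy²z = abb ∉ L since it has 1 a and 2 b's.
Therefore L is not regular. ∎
Error: The string s = ab might be shorter than the pumping length p.

Correction: Choose s = a^p b^p to ensure |s| ≥ p. Also, the decomposition is wrong: with |xy| ≤ p, y cannot include b's when s starts with p a's.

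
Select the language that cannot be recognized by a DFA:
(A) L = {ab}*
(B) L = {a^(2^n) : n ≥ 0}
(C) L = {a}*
(B) {a^(2^n) : n ≥ 0}

(B) L = {a^(2^n) : n ≥ 0} is NOT regular.

The pumping lemma can be used to prove this:
After pumping, length is no longer a power of 2

The other languages are regular because they can be recognized by finite automata.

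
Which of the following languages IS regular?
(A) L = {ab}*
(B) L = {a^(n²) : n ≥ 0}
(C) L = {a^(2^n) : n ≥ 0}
(A) {ab}*

(A) L = {ab}* is regular.

This can be recognized by a finite automaton (DFA/NFA).
Regular expressions like {ab}* define regular languages.

The other choices are not regular:
- {a^(n²) : n ≥ 0}: After pumping, length is no longer a perfect square
- {a^(2^n) : n ≥ 0}: After pumping, length is no longer a power of 2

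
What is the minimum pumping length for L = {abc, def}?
p = 4

For a finite language L, the pumping lemma holds vacuously if p > max|s| for s ∈ L.

The longest string in L = {abc, def} has length 3.
If p = 4, then no string s ∈ L has |s| ≥ p, so the condition is vacuously true.

The minimum pumping length is p = 4.

Why no smaller p works: for any p ≤ 3, the longest string s ∈ L has |s| = 3 ≥ p, so it would
have to be pumpable; but pumping up (i = 2, 3, ...) produces ever longer strings, which cannot all lie in the
finite language L. So the pumping property fails for every p ≤ 3.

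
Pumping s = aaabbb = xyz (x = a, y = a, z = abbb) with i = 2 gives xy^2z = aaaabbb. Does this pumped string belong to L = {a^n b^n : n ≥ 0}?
No

xy²z = a · aa · abbb = aaaabbb.
aaaabbb has 4 a's and 3 b's; 4 ≠ 3, so it is not in L.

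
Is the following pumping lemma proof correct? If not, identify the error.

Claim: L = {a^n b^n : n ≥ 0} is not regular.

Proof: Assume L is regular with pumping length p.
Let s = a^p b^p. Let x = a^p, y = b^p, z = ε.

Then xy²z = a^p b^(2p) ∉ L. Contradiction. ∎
The proof is INCORRECT.

Error: The decomposition violates |xy| ≤ p.
With x = a^p and y = b^p, we have |xy| = 2p > p.
The pumping lemma requires |xy| ≤ p, so y must be within the first p characters.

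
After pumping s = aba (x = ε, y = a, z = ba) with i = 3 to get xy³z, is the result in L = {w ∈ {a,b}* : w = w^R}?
No

xy³z = ε · aaa · ba = aaaba.
aaaba reversed is abaaa ≠ aaaba, so it is not a palindrome and is not in L.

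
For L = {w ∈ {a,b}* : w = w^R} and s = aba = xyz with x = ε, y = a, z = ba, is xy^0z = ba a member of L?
No

xy⁰z = ε · ε · ba = ba.
ba reversed is ab ≠ ba, so it is not a palindrome and is not in L.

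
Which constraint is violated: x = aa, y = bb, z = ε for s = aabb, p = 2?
Violated: |xy| ≤ p

The decomposition x = aa, y = bb, z = ε for s = aabb with p = 2
violates the constraint: |xy| ≤ p

|xy| = |aabb| = 4 > 2 = p. The decomposition puts too many characters in xy.

Pumping lemma constraints:
1. xyz = s (decomposition is valid)
2. |xy| ≤ p
3. |y| > 0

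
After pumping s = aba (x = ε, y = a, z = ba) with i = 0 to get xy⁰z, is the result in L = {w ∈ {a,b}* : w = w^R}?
No

xy⁰z = ε · ε · ba = ba.
ba reversed is ab ≠ ba, so it is not a palindrome and is not in L.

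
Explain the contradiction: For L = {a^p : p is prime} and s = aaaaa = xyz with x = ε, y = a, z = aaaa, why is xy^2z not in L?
xy²z = aaaaaa ∉ L

Pumping with i = 2 replaces y = a by y² = aa:
- Original: s = xyz = aaaaa; aaaaa has length 5, which is prime, so it is in L
- Pumped: xy²z = ε · aa · aaaa = aaaaaa
- aaaaaa has length 6 = 2 × 3, which is not prime, so it is not in L

The pumping lemma would require xy²z ∈ L, so this decomposition yields a contradiction.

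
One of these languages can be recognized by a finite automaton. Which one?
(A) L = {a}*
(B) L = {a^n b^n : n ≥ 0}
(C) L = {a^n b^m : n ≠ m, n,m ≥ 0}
(A) {a}*

(A) L = {a}* is regular.

This can be recognized by a finite automaton (DFA/NFA).
Regular expressions like {a}* define regular languages.

The other choices are not regular:
- {a^n b^n : n ≥ 0}: After pumping, the number of a's and b's become unequal
- {a^n b^m : n ≠ m, n,m ≥ 0}: After pumping a's, we can make n = m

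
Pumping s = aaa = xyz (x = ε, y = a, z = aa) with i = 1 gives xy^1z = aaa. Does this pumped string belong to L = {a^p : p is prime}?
Yes

xy¹z = ε · a · aa = aaa.
aaa has length 3, which is prime, so it is in L.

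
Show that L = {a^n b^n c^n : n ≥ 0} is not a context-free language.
Assume for contradiction that L is context-free, and let p ≥ 1 be the pumping length given by the pumping lemma for CFLs.
Choose s = a^p b^p c^p. Then s ∈ L and |s| = 3p ≥ p.
By the CFL pumping lemma, s = uvxyz for some u, v, x, y, z with |vxy| ≤ p, |vy| ≥ 1, and uv^i xy^i z ∈ L for every i ≥ 0.

Because |vxy| ≤ p, the window vxy cannot contain both an a and a c: any substring of s containing both must include the entire block b^p plus at least one a and one c, so it has length ≥ p + 2 > p.
Hence at least one of the letters a, c does not occur in vy at all.

Take i = 0: the string uxz is obtained from s by deleting |vy| ≥ 1 symbols, so |uxz| = 3p − |vy| < 3p.
But the letter (a or c) that does not occur in vy still occurs exactly p times in uxz. Every string of L with exactly p copies of some letter is a^p b^p c^p, of length 3p. Since |uxz| < 3p, uxz ∉ L.

This contradicts the CFL pumping lemma, which requires uv^i xy^i z ∈ L for all i ≥ 0.
Hence L = {a^n b^n c^n : n ≥ 0} is not context-free. ∎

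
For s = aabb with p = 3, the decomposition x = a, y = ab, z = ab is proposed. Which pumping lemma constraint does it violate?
Violated: xyz = s

The decomposition x = a, y = ab, z = ab for s = aabb with p = 3
violates the constraint: xyz = s

xyz = 'a' + 'ab' + 'ab' = 'aabab' ≠ 'aabb' = s. The decomposition doesn't reconstruct s.

Pumping lemma constraints:
1. xyz = s (decomposition is valid)
2. |xy| ≤ p
3. |y| > 0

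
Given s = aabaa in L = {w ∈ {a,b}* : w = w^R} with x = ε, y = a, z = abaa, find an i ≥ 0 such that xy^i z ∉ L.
i = 2

xy²z = ε · aa · abaa = aaabaa; aaabaa reversed is aabaaa ≠ aaabaa, so it is not a palindrome and is not in L.
(Other choices also work, e.g. i = 0, 3; only i = 1 is guaranteed to stay in L since xy¹z = s.)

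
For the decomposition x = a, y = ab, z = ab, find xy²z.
aababab

Given x = 'a', y = 'ab', z = 'ab' and i = 2:

xy^2z = x + y·y·...·y (2 times) + z
       = 'a' + 'ab'^2 + 'ab'
       = 'a' + 'abab' + 'ab'
       = 'aababab'

The pumped string is 'aababab' with length 7.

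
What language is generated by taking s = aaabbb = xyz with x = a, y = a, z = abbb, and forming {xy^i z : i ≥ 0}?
{xy^i z : i ≥ 0} = {a^(2+i) b^3 : i ≥ 0} = {aabbb, aaabbb, aaaabbb, ...}

With x = a, y = a, z = abbb: Starting with aaabbb and pumping the second 'a', we get strings with 2+i a's followed by 3 b's for i = 0, 1, 2, ...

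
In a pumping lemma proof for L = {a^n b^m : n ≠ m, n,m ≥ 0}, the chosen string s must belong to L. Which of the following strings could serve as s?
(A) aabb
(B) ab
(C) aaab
(C) aaab

The pumping lemma is applied to a string s that lies in L, so first check membership of each option:
- (A) aabb = a^2 b^2 has n = m = 2, so it is not in L ✗
- (B) ab = a^1 b^1 has n = m = 1, so it is not in L ✗
- (C) aaab = a^3 b^1 with 3 ≠ 1, so it is in L ✓

Only (C) aaab is in L, so it is the only candidate that could play the role of s.
(In a complete proof one picks s in terms of the pumping length p so that |s| ≥ p is guaranteed; a fixed string like aaab illustrates the shape of such an s.)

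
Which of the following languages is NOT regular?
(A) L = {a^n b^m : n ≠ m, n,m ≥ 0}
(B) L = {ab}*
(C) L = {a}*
(A) {a^n b^m : n ≠ m, n,m ≥ 0}

(A) L = {a^n b^m : n ≠ m, n,m ≥ 0} is NOT regular.

The pumping lemma can be used to prove this:
After pumping a's, we can make n = m

The other languages are regular because they can be recognized by finite automata.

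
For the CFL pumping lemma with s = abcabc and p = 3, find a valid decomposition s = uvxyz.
u='ab', v='c', x='a', y='b', z='c'

For s = abcabc with pumping length p = 3:

One valid decomposition:
- u = 'ab'
- v = 'c'
- x = 'a'
- y = 'b'
- z = 'c'

Verification:
- uvxyz = 'ab' + 'c' + 'a' + 'b' + 'c' = abcabc ✓
- |vxy| = |'cab'| = 3 ≤ 3 ✓
- |vy| = |'cb'| = 2 > 0 ✓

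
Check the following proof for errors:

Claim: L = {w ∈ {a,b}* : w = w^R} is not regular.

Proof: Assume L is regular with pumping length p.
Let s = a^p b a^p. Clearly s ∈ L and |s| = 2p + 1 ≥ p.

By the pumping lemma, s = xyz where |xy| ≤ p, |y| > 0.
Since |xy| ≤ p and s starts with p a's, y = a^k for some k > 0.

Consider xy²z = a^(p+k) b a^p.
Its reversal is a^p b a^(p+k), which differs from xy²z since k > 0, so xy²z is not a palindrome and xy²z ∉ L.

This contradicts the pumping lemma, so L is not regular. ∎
The proof is correct.

This proof is valid because:
1. s = a^p b a^p is in L and is chosen in terms of p, so |s| ≥ p holds for every p
2. The decomposition analysis is correct: |xy| ≤ p forces y to lie inside the leading a's
3. The contradiction is valid: a^(p+k) b a^p has more a's before the b than after it, so it is not a palindrome
4. The conclusion follows logically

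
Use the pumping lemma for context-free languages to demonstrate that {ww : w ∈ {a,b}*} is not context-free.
Assume for contradiction that L is context-free, and let p ≥ 1 be the pumping length given by the pumping lemma for CFLs.
Choose s = a^p b^p a^p b^p. Then s ∈ L (take w = a^p b^p) and |s| = 4p ≥ p.
By the CFL pumping lemma, s = uvxyz for some u, v, x, y, z with |vxy| ≤ p, |vy| ≥ 1, and uv^i xy^i z ∈ L for every i ≥ 0.

Write s as four blocks A₁ B₁ A₂ B₂ with A₁ = A₂ = a^p and B₁ = B₂ = b^p. Since |vxy| ≤ p, the window vxy lies inside at most two adjacent blocks. Take i = 0 and let t = uxz, so |t| = 4p − |vy| with 1 ≤ |vy| ≤ p. If |t| is odd, t ∉ L immediately, so assume |vy| is even (hence |vy| ≥ 2) and |t|/2 = 2p − |vy|/2, which satisfies p ≤ |t|/2 ≤ 2p − 1.

Case 1 (vxy inside A₁B₁): t = a^(p−j) b^(p−l) a^p b^p with j + l = |vy|. The second half of t has length < 2p, so it is a suffix of the trailing a^p b^p and ends in b; the first half is a^(p−j) b^(p−l) a^((j+l)/2), which ends in a because (j+l)/2 ≥ 1. The halves differ, so t ∉ L.

Case 2 (vxy inside B₁A₂, straddling the middle): t = a^p b^(p−j) a^(p−l) b^p with j + l = |vy|. If t = ww, then w is a prefix of t of length ≥ p, so w begins with a^p; and w is a suffix of t of length ≥ p, so w ends with b^p. That forces |w| ≥ 2p, contradicting |w| = |t|/2 ≤ 2p − 1. So t ∉ L.

Case 3 (vxy inside A₂B₂): t = a^p b^p a^(p−j) b^(p−l) with j + l = |vy|. The first half of t is a prefix of a^p b^p, so it begins with a; the second half is b^((j+l)/2) a^(p−j) b^(p−l), which begins with b. The halves differ, so t ∉ L.

In every case uv⁰xy⁰z = uxz ∉ L.

This contradicts the CFL pumping lemma, which requires uv^i xy^i z ∈ L for all i ≥ 0.
Hence L = {ww : w ∈ {a,b}*} is not context-free. ∎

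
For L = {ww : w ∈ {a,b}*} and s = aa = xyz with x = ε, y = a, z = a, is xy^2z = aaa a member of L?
No

xy²z = ε · aa · a = aaa.
aaa has odd length 3, so it cannot be written as ww and is not in L.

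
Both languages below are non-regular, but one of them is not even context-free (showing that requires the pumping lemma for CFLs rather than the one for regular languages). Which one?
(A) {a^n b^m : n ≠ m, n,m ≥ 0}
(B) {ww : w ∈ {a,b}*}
(B) {ww : w ∈ {a,b}*}

(B) {ww : w ∈ {a,b}*} requires the CFL pumping lemma.

- {a^n b^m : n ≠ m, n,m ≥ 0} is context-free (but not regular)
  • Can be shown non-regular with the regular pumping lemma
  • After pumping a's, we can make n = m

- {ww : w ∈ {a,b}*} is NOT context-free
  • Requires the CFL pumping lemma to prove
  • Cannot verify equality of two arbitrary substrings

The CFL pumping lemma is "stronger" in that it can prove non-membership
in the larger class of context-free languages.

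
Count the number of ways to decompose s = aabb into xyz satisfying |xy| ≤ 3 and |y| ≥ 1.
6

For s = 'aabb' with pumping length p = 3:

Constraints: |xy| ≤ 3, |y| > 0

Valid decompositions (|xy| ≤ p, |y| ≥ 1):
  • x='', y='a', z='abb'
  • x='a', y='a', z='bb'
  • x='', y='aa', z='bb'
  • x='aa', y='b', z='b'
  • x='a', y='ab', z='b'
  • x='', y='aab', z='b'

Total count: 6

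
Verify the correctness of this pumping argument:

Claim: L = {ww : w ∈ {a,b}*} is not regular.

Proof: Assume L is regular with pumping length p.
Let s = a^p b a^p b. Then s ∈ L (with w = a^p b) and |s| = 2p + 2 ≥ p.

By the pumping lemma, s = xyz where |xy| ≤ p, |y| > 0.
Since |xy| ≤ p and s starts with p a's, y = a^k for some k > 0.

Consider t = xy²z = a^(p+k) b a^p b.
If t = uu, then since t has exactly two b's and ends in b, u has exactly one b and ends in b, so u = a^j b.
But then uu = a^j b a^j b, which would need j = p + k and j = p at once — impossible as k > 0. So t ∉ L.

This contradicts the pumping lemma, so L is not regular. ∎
The proof is correct.

This proof is valid because:
1. s = a^p b a^p b is in L and is chosen in terms of p, so |s| ≥ p holds for every p
2. The decomposition analysis is correct: |xy| ≤ p forces y to lie inside the leading a's
3. The contradiction is valid: the argument shows a^(p+k) b a^p b cannot be split into two equal halves
4. The conclusion follows logically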